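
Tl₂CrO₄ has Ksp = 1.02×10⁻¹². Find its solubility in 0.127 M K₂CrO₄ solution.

1.42×10⁻⁶ M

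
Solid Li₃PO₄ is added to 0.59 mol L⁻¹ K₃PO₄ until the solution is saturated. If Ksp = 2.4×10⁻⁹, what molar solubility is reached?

5.3×10⁻⁴ M

Li₃PO₄(s) ⇌ 3 Li⁺(aq) + PO₄³⁻(aq)
Let s be the solubility of Li₃PO₄ here. The common ion gives [PO₄³⁻] ≈ 0.59 mol L⁻¹, and [Li⁺] = 3s.
Ksp = [Li⁺]^3[PO₄³⁻] = (3s)^3(0.59)
(3s)^3 = 2.4×10⁻⁹ / (0.59) = 4.1×10⁻⁹
s = 5.3×10⁻⁴ mol L⁻¹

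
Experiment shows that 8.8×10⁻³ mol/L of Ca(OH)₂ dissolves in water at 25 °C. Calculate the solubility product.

Ksp = 2.7×10⁻⁶

Ca(OH)₂(s) ⇌ Ca²⁺(aq) + 2 OH⁻(aq)
Let s be the molar solubility. Then [Ca²⁺] = s and [OH⁻] = 2s.
Ksp = [Ca²⁺][OH⁻]^2 = s · (2s)^2 = 4s^3
Ksp = 4 × (8.8×10⁻³)^3 = 2.7×10⁻⁶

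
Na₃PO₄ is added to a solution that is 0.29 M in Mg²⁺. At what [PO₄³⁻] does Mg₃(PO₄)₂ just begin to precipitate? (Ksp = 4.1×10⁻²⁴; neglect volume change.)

Precipitation begins when Q = Ksp.
Mg₃(PO₄)₂(s) ⇌ 3 Mg²⁺(aq) + 2 PO₄³⁻(aq)
Ksp = [Mg²⁺]^3[PO₄³⁻]^2 = [PO₄³⁻]^2(0.29)^3
[PO₄³⁻]^2 = 4.1×10⁻²⁴ / (0.29)^3 = 1.7×10⁻²²
[PO₄³⁻] = 1.3×10⁻¹¹ M

1.3×10⁻¹¹ M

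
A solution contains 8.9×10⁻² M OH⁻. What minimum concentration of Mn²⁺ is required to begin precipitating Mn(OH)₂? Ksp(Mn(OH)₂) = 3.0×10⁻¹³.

Precipitation begins when Q = Ksp.
Mn(OH)₂(s) ⇌ Mn²⁺(aq) + 2 OH⁻(aq)
Ksp = [Mn²⁺][OH⁻]^2 = [Mn²⁺](8.9×10⁻²)^2
[Mn²⁺] = 3.0×10⁻¹³ / (8.9×10⁻²)^2 = 3.8×10⁻¹¹
[Mn²⁺] = 3.8×10⁻¹¹ M

3.8×10⁻¹¹ M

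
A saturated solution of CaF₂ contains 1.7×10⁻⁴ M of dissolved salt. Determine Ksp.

CaF₂(s) ⇌ Ca²⁺(aq) + 2 F⁻(aq)
Let s be the molar solubility. Then [Ca²⁺] = s and [F⁻] = 2s.
Ksp = [Ca²⁺][F⁻]^2 = s · (2s)^2 = 4s^3
Ksp = 4 × (1.7×10⁻⁴)^3 = 2.0×10⁻¹¹

Ksp = 2.0×10⁻¹¹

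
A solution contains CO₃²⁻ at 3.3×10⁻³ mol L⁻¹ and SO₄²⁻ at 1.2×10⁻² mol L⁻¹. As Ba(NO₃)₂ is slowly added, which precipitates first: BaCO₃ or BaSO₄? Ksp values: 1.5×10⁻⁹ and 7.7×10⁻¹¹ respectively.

Precipitation begins when Q = Ksp.
For BaCO₃: [Ba²⁺] = (Ksp/[CO₃²⁻]) = 4.5×10⁻⁷ mol L⁻¹
For BaSO₄: [Ba²⁺] = (Ksp/[SO₄²⁻]) = 6.4×10⁻⁹ mol L⁻¹
Since BaSO₄ needs less Ba²⁺ to reach saturation, it precipitates first.

BaSO₄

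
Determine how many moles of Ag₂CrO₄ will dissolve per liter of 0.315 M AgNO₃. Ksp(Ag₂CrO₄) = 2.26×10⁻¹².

Ag₂CrO₄(s) ⇌ 2 Ag⁺(aq) + CrO₄²⁻(aq)
With Ag⁺ already at 0.315 M and s small, take [Ag⁺] ≈ 0.315 M and [CrO₄²⁻] = s.
Ksp = [Ag⁺]^2[CrO₄²⁻] = (0.315)^2s
s = 2.26×10⁻¹² / (0.315)^2 = 2.28×10⁻¹¹
s = 2.28×10⁻¹¹ M

2.28×10⁻¹¹ M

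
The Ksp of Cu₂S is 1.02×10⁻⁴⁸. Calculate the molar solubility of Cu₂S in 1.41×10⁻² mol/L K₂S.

Cu₂S(s) ⇌ 2 Cu⁺(aq) + S²⁻(aq)
The solution already contains S²⁻ at 1.41×10⁻² mol/L. Let s be the molar solubility of Cu₂S.
[S²⁻] ≈ 1.41×10⁻² mol/L (common ion dominates); [Cu⁺] = 2s.
Ksp = [Cu⁺]^2[S²⁻] = (2s)^2(1.41×10⁻²)
(2s)^2 = 1.02×10⁻⁴⁸ / (1.41×10⁻²) = 7.23×10⁻⁴⁷
s = 4.25×10⁻²⁴ mol/L

4.25×10⁻²⁴ M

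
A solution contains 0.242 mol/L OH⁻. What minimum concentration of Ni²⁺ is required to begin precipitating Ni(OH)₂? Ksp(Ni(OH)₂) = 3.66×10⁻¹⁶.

6.25×10⁻¹⁵ M

Precipitation of each salt begins when its ion product equals Ksp.
Ni(OH)₂(s) ⇌ Ni²⁺(aq) + 2 OH⁻(aq)
Ksp = [Ni²⁺][OH⁻]^2 = [Ni²⁺](0.242)^2
[Ni²⁺] = 3.66×10⁻¹⁶ / (0.242)^2 = 6.25×10⁻¹⁵
[Ni²⁺] = 6.25×10⁻¹⁵ mol/L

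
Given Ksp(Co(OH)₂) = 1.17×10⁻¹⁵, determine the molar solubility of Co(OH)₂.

Co(OH)₂(s) ⇌ Co²⁺(aq) + 2 OH⁻(aq)
With molar solubility s: [Co²⁺] = s, [OH⁻] = 2s.
Ksp = [Co²⁺][OH⁻]^2 = s · (2s)^2 = 4s^3
4s^3 = 1.17×10⁻¹⁵  ⇒  s^3 = 2.93×10⁻¹⁶
s = (2.93×10⁻¹⁶)^(1/3) = 6.64×10⁻⁶ mol/L

6.64×10⁻⁶ M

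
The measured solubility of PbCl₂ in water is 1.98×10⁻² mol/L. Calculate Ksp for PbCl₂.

Ksp = 3.10×10⁻⁵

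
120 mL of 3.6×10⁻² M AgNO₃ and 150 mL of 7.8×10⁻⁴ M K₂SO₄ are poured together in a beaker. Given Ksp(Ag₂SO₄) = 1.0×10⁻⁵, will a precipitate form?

Total volume after mixing = 120 + 150 = 270 mL.
[Ag⁺] = (3.6×10⁻²)(120)/270 = 1.6×10⁻² M
[SO₄²⁻] = (7.8×10⁻⁴)(150)/270 = 4.3×10⁻⁴ M
Q = [Ag⁺]^2[SO₄²⁻] = 1.1×10⁻⁷
Q < Ksp (1.1×10⁻⁷ vs 1.0×10⁻⁵); the solution remains unsaturated and no precipitate forms.

No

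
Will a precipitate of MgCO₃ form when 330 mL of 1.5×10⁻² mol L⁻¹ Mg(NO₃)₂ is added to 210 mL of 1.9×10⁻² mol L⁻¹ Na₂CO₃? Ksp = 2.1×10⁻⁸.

Yes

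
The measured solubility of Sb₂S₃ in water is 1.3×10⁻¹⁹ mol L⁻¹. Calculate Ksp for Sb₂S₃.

Sb₂S₃(s) ⇌ 2 Sb³⁺(aq) + 3 S²⁻(aq)
If s mol/L of Sb₂S₃ dissolves, [Sb³⁺] = 2s and [S²⁻] = 3s.
Ksp = [Sb³⁺]^2[S²⁻]^3 = (2s)^2 · (3s)^3 = 108s^5
Ksp = 108 × (1.3×10⁻¹⁹)^5 = 4.0×10⁻⁹³

Ksp = 4.0×10⁻⁹³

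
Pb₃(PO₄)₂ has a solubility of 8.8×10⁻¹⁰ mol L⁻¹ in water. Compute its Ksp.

Pb₃(PO₄)₂(s) ⇌ 3 Pb²⁺(aq) + 2 PO₄³⁻(aq)
Let s be the molar solubility. Then [Pb²⁺] = 3s and [PO₄³⁻] = 2s.
Ksp = [Pb²⁺]^3[PO₄³⁻]^2 = (3s)^3 · (2s)^2 = 108s^5
Ksp = 108 × (8.8×10⁻¹⁰)^5 = 5.7×10⁻⁴⁴

Ksp = 5.7×10⁻⁴⁴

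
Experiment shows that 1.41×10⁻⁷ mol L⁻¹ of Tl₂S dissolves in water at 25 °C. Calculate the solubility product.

Ksp = 1.12×10⁻²⁰

Tl₂S(s) ⇌ 2 Tl⁺(aq) + S²⁻(aq)
For each mole of Tl₂S that dissolves per liter, [Tl⁺] = 2s and [S²⁻] = s; let s denote this solubility.
Ksp = [Tl⁺]^2[S²⁻] = (2s)^2 · s = 4s^3
Ksp = 4 × (1.41×10⁻⁷)^3 = 1.12×10⁻²⁰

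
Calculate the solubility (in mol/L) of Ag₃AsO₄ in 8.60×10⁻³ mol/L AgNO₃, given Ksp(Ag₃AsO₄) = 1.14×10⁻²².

Ag₃AsO₄(s) ⇌ 3 Ag⁺(aq) + AsO₄³⁻(aq)
With Ag⁺ already at 8.60×10⁻³ mol/L and s small, take [Ag⁺] ≈ 8.60×10⁻³ mol/L and [AsO₄³⁻] = s.
Ksp = [Ag⁺]^3[AsO₄³⁻] = (8.60×10⁻³)^3s
s = 1.14×10⁻²² / (8.60×10⁻³)^3 = 1.79×10⁻¹⁶
s = 1.79×10⁻¹⁶ mol/L

1.79×10⁻¹⁶ M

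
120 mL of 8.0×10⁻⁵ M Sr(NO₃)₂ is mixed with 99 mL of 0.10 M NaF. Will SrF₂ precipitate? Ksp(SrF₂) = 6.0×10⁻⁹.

After mixing, V = 120 mL + 99 mL = 219 mL.
[Sr²⁺] = (8.0×10⁻⁵)(120)/219 = 4.4×10⁻⁵ M
[F⁻] = (0.10)(99)/219 = 4.5×10⁻² M
Q = [Sr²⁺][F⁻]^2 = 9.0×10⁻⁸
Q = 9.0×10⁻⁸ > Ksp = 6.0×10⁻⁹, so the solution is supersaturated and SrF₂ precipitates.

Yes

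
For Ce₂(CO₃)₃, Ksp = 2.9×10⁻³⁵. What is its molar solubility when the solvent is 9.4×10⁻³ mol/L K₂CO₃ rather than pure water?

3.0×10⁻¹⁵ M

Ce₂(CO₃)₃(s) ⇌ 2 Ce³⁺(aq) + 3 CO₃²⁻(aq)
Let s be the solubility of Ce₂(CO₃)₃ here. The common ion gives [CO₃²⁻] ≈ 9.4×10⁻³ mol/L, and [Ce³⁺] = 2s.
Ksp = [Ce³⁺]^2[CO₃²⁻]^3 = (2s)^2(9.4×10⁻³)^3
(2s)^2 = 2.9×10⁻³⁵ / (9.4×10⁻³)^3 = 3.5×10⁻²⁹
s = 3.0×10⁻¹⁵ mol/L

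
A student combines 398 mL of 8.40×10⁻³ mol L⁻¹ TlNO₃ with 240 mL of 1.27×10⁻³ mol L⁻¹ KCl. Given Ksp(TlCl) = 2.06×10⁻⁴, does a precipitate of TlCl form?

Total volume after mixing = 398 + 240 = 638 mL.
[Tl⁺] = (8.40×10⁻³)(398)/638 = 5.24×10⁻³ mol L⁻¹
[Cl⁻] = (1.27×10⁻³)(240)/638 = 4.78×10⁻⁴ mol L⁻¹
Q = [Tl⁺][Cl⁻] = 2.50×10⁻⁶
Q = 2.50×10⁻⁶ < Ksp = 2.06×10⁻⁴, so the solution is unsaturated and no precipitate forms.

No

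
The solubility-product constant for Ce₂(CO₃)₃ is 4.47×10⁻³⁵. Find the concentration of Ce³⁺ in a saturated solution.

1.06×10⁻⁷ M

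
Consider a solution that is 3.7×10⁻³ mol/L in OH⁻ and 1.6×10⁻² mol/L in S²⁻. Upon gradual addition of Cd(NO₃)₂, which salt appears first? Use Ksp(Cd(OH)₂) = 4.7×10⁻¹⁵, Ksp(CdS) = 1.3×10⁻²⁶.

CdS

The threshold for precipitation is Q = Ksp.
For Cd(OH)₂: [Cd²⁺] = (Ksp/[OH⁻]^2) = 3.4×10⁻¹⁰ mol/L
For CdS: [Cd²⁺] = (Ksp/[S²⁻]) = 8.1×10⁻²⁵ mol/L
The smaller threshold [Cd²⁺] is reached first, so CdS precipitates first.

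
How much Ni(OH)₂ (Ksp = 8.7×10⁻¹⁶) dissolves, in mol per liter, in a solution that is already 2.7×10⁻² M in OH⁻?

1.2×10⁻¹² M

Ni(OH)₂(s) ⇌ Ni²⁺(aq) + 2 OH⁻(aq)
With OH⁻ already at 2.7×10⁻² M and s small, take [OH⁻] ≈ 2.7×10⁻² M and [Ni²⁺] = s.
Ksp = [Ni²⁺][OH⁻]^2 = s(2.7×10⁻²)^2
s = 8.7×10⁻¹⁶ / (2.7×10⁻²)^2 = 1.2×10⁻¹²
s = 1.2×10⁻¹² M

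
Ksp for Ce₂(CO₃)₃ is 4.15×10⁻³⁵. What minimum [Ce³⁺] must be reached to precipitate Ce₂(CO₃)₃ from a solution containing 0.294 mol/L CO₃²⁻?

The threshold for precipitation is Q = Ksp.
Ce₂(CO₃)₃(s) ⇌ 2 Ce³⁺(aq) + 3 CO₃²⁻(aq)
Ksp = [Ce³⁺]^2[CO₃²⁻]^3 = [Ce³⁺]^2(0.294)^3
[Ce³⁺]^2 = 4.15×10⁻³⁵ / (0.294)^3 = 1.63×10⁻³³
[Ce³⁺] = 4.04×10⁻¹⁷ mol/L

4.04×10⁻¹⁷ M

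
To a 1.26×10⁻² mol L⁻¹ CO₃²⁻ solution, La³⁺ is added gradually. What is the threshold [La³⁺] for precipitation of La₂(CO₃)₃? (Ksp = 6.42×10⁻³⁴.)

Precipitation begins when Q = Ksp.
La₂(CO₃)₃(s) ⇌ 2 La³⁺(aq) + 3 CO₃²⁻(aq)
Ksp = [La³⁺]^2[CO₃²⁻]^3 = [La³⁺]^2(1.26×10⁻²)^3
[La³⁺]^2 = 6.42×10⁻³⁴ / (1.26×10⁻²)^3 = 3.21×10⁻²⁸
[La³⁺] = 1.79×10⁻¹⁴ mol L⁻¹

1.79×10⁻¹⁴ M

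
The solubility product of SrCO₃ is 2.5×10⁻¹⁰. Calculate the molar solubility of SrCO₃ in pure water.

SrCO₃(s) ⇌ Sr²⁺(aq) + CO₃²⁻(aq)
For each mole of SrCO₃ that dissolves per liter, [Sr²⁺] = s and [CO₃²⁻] = s; let s denote this solubility.
Ksp = [Sr²⁺][CO₃²⁻] = s · s = s^2
s^2 = 2.5×10⁻¹⁰
s = (2.5×10⁻¹⁰)^(1/2) = 1.6×10⁻⁵ mol/L

1.6×10⁻⁵ M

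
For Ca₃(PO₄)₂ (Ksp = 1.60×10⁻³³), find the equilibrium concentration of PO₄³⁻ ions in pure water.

Ca₃(PO₄)₂(s) ⇌ 3 Ca²⁺(aq) + 2 PO₄³⁻(aq)
If s mol/L of Ca₃(PO₄)₂ dissolves, [Ca²⁺] = 3s and [PO₄³⁻] = 2s.
Ksp = [Ca²⁺]^3[PO₄³⁻]^2 = (3s)^3 · (2s)^2 = 108s^5 = 1.60×10⁻³³
s = 1.08×10⁻⁷ M
[PO₄³⁻] = 2s = 2.16×10⁻⁷ M

2.16×10⁻⁷ M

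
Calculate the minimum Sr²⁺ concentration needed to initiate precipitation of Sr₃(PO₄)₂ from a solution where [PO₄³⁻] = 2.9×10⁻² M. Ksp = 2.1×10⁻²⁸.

A salt starts to precipitate once the ion product Q reaches its Ksp.
Sr₃(PO₄)₂(s) ⇌ 3 Sr²⁺(aq) + 2 PO₄³⁻(aq)
Ksp = [Sr²⁺]^3[PO₄³⁻]^2 = [Sr²⁺]^3(2.9×10⁻²)^2
[Sr²⁺]^3 = 2.1×10⁻²⁸ / (2.9×10⁻²)^2 = 2.5×10⁻²⁵
[Sr²⁺] = 6.3×10⁻⁹ M

6.3×10⁻⁹ M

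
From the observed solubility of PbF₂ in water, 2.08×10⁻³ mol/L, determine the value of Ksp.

Ksp = 3.60×10⁻⁸

PbF₂(s) ⇌ Pb²⁺(aq) + 2 F⁻(aq)
With molar solubility s: [Pb²⁺] = s, [F⁻] = 2s.
Ksp = [Pb²⁺][F⁻]^2 = s · (2s)^2 = 4s^3
Ksp = 4 × (2.08×10⁻³)^3 = 3.60×10⁻⁸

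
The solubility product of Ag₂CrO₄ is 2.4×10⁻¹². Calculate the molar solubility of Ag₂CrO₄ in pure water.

Ag₂CrO₄(s) ⇌ 2 Ag⁺(aq) + CrO₄²⁻(aq)
Let s be the molar solubility. Then [Ag⁺] = 2s and [CrO₄²⁻] = s.
Ksp = [Ag⁺]^2[CrO₄²⁻] = (2s)^2 · s = 4s^3
4s^3 = 2.4×10⁻¹²  ⇒  s^3 = 6.0×10⁻¹³
Taking the 3rd root, s = 8.4×10⁻⁵ mol/L.

8.4×10⁻⁵ M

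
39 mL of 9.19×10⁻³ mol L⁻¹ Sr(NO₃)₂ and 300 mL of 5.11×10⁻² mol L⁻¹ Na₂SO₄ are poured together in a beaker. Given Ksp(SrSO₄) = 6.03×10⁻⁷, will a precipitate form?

Yes

The combined volume is 339 mL.
[Sr²⁺] = (9.19×10⁻³)(39)/339 = 1.06×10⁻³ mol L⁻¹
[SO₄²⁻] = (5.11×10⁻²)(300)/339 = 4.52×10⁻² mol L⁻¹
Q = [Sr²⁺][SO₄²⁻] = 4.78×10⁻⁵
Q = 4.78×10⁻⁵ > Ksp = 6.03×10⁻⁷, so the solution is supersaturated and SrSO₄ precipitates.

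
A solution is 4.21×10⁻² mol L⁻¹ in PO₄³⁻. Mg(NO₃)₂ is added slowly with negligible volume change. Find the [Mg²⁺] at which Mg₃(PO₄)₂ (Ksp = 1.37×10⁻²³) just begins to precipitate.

1.98×10⁻⁷ M

A salt starts to precipitate once the ion product Q reaches its Ksp.
Mg₃(PO₄)₂(s) ⇌ 3 Mg²⁺(aq) + 2 PO₄³⁻(aq)
Ksp = [Mg²⁺]^3[PO₄³⁻]^2 = [Mg²⁺]^3(4.21×10⁻²)^2
[Mg²⁺]^3 = 1.37×10⁻²³ / (4.21×10⁻²)^2 = 7.73×10⁻²¹
[Mg²⁺] = 1.98×10⁻⁷ mol L⁻¹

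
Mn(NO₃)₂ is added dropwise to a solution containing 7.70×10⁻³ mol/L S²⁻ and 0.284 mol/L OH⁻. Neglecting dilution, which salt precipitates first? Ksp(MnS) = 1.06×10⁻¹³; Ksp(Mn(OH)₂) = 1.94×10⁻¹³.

Precipitation begins when Q = Ksp.
For MnS: [Mn²⁺] = (Ksp/[S²⁻]) = 1.38×10⁻¹¹ mol/L
For Mn(OH)₂: [Mn²⁺] = (Ksp/[OH⁻]^2) = 2.41×10⁻¹² mol/L
Since Mn(OH)₂ needs less Mn²⁺ to reach saturation, it precipitates first.

Mn(OH)₂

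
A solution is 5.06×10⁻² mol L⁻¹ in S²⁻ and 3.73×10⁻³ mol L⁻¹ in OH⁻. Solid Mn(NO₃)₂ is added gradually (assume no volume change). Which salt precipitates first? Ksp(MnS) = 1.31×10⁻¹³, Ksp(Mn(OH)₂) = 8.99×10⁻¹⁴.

A salt starts to precipitate once the ion product Q reaches its Ksp.
For MnS: [Mn²⁺] = (Ksp/[S²⁻]) = 2.59×10⁻¹² mol L⁻¹
For Mn(OH)₂: [Mn²⁺] = (Ksp/[OH⁻]^2) = 6.46×10⁻⁹ mol L⁻¹
MnS requires the lower [Mn²⁺], so it precipitates first.

MnS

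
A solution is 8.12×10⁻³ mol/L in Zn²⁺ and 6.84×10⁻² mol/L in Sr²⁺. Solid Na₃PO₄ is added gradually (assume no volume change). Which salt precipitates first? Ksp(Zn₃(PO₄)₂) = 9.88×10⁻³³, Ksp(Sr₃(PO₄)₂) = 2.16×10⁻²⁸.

Zn₃(PO₄)₂

Precipitation begins when Q = Ksp.
For Zn₃(PO₄)₂: [PO₄³⁻] = (Ksp/[Zn²⁺]^3)^(1/2) = 1.36×10⁻¹³ mol/L
For Sr₃(PO₄)₂: [PO₄³⁻] = (Ksp/[Sr²⁺]^3)^(1/2) = 8.22×10⁻¹³ mol/L
Zn₃(PO₄)₂ requires the lower [PO₄³⁻], so it precipitates first.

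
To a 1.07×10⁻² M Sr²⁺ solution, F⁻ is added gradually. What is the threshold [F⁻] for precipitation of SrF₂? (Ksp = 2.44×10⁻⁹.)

A salt starts to precipitate once the ion product Q reaches its Ksp.
SrF₂(s) ⇌ Sr²⁺(aq) + 2 F⁻(aq)
Ksp = [Sr²⁺][F⁻]^2 = [F⁻]^2(1.07×10⁻²)
[F⁻]^2 = 2.44×10⁻⁹ / (1.07×10⁻²) = 2.28×10⁻⁷
[F⁻] = 4.78×10⁻⁴ M

4.78×10⁻⁴ M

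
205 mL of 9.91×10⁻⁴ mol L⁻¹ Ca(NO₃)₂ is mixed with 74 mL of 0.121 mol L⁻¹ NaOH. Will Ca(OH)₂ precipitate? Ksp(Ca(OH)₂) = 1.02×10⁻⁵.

After mixing, V = 205 mL + 74 mL = 279 mL.
[Ca²⁺] = (9.91×10⁻⁴)(205)/279 = 7.28×10⁻⁴ mol L⁻¹
[OH⁻] = (0.121)(74)/279 = 3.21×10⁻² mol L⁻¹
Q = [Ca²⁺][OH⁻]^2 = 7.50×10⁻⁷
Since Q (7.50×10⁻⁷) is less than Ksp (1.02×10⁻⁵), no Ca(OH)₂ precipitates.

No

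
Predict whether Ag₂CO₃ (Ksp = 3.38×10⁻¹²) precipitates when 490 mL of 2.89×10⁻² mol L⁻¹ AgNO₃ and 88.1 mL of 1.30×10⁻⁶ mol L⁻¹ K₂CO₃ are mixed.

The combined volume is 578.1 mL.
[Ag⁺] = (2.89×10⁻²)(490)/578.1 = 2.45×10⁻² mol L⁻¹
[CO₃²⁻] = (1.30×10⁻⁶)(88.1)/578.1 = 1.98×10⁻⁷ mol L⁻¹
Q = [Ag⁺]^2[CO₃²⁻] = 1.19×10⁻¹⁰
Because Q > Ksp (1.19×10⁻¹⁰ vs 3.38×10⁻¹²), a precipitate of Ag₂CO₃ forms.

Yes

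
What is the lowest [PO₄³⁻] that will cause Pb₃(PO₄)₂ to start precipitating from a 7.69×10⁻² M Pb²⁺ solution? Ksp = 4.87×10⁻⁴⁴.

1.03×10⁻²⁰ M

Precipitation of each salt begins when its ion product equals Ksp.
Pb₃(PO₄)₂(s) ⇌ 3 Pb²⁺(aq) + 2 PO₄³⁻(aq)
Ksp = [Pb²⁺]^3[PO₄³⁻]^2 = [PO₄³⁻]^2(7.69×10⁻²)^3
[PO₄³⁻]^2 = 4.87×10⁻⁴⁴ / (7.69×10⁻²)^3 = 1.07×10⁻⁴⁰
[PO₄³⁻] = 1.03×10⁻²⁰ M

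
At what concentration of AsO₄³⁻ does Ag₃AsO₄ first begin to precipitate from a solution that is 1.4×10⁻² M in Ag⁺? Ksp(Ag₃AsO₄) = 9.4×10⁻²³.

Precipitation of each salt begins when its ion product equals Ksp.
Ag₃AsO₄(s) ⇌ 3 Ag⁺(aq) + AsO₄³⁻(aq)
Ksp = [Ag⁺]^3[AsO₄³⁻] = [AsO₄³⁻](1.4×10⁻²)^3
[AsO₄³⁻] = 9.4×10⁻²³ / (1.4×10⁻²)^3 = 3.4×10⁻¹⁷
[AsO₄³⁻] = 3.4×10⁻¹⁷ M

3.4×10⁻¹⁷ M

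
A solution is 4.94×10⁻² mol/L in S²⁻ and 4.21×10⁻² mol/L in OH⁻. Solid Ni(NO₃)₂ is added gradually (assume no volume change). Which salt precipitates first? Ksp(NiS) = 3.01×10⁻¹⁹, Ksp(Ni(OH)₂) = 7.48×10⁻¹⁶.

A salt starts to precipitate once the ion product Q reaches its Ksp.
For NiS: [Ni²⁺] = (Ksp/[S²⁻]) = 6.09×10⁻¹⁸ mol/L
For Ni(OH)₂: [Ni²⁺] = (Ksp/[OH⁻]^2) = 4.22×10⁻¹³ mol/L
The smaller threshold [Ni²⁺] is reached first, so NiS precipitates first.

NiS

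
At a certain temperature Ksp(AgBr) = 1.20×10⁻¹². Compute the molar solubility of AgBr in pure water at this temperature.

1.10×10⁻⁶ M

AgBr(s) ⇌ Ag⁺(aq) + Br⁻(aq)
If s mol/L of AgBr dissolves, [Ag⁺] = s and [Br⁻] = s.
Ksp = [Ag⁺][Br⁻] = s · s = s^2
s^2 = 1.20×10⁻¹²
s = 1.10×10⁻⁶ mol/L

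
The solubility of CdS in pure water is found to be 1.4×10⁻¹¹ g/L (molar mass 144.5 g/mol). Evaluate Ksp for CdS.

Ksp = 9.4×10⁻²⁷

s = (1.4×10⁻¹¹ g L⁻¹)/(144.5 g mol⁻¹) = 9.689×10⁻¹⁴ M
CdS(s) ⇌ Cd²⁺(aq) + S²⁻(aq)
Let s be the molar solubility. Then [Cd²⁺] = s and [S²⁻] = s.
Ksp = [Cd²⁺][S²⁻] = s · s = s^2
Ksp = (9.689×10⁻¹⁴)^2 = 9.4×10⁻²⁷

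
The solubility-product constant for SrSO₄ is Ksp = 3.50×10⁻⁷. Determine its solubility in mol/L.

SrSO₄(s) ⇌ Sr²⁺(aq) + SO₄²⁻(aq)
Let s be the molar solubility. Then [Sr²⁺] = s and [SO₄²⁻] = s.
Ksp = [Sr²⁺][SO₄²⁻] = s · s = s^2
s^2 = 3.50×10⁻⁷
Taking the 2nd root, s = 5.92×10⁻⁴ M.

5.92×10⁻⁴ M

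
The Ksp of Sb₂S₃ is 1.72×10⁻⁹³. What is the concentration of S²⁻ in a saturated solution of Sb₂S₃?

3.29×10⁻¹⁹ M

Sb₂S₃(s) ⇌ 2 Sb³⁺(aq) + 3 S²⁻(aq)
With molar solubility s: [Sb³⁺] = 2s, [S²⁻] = 3s.
Ksp = [Sb³⁺]^2[S²⁻]^3 = (2s)^2 · (3s)^3 = 108s^5 = 1.72×10⁻⁹³
s = 1.10×10⁻¹⁹ mol/L
[S²⁻] = 3s = 3.29×10⁻¹⁹ mol/L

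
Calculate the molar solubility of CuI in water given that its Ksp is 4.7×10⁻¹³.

6.9×10⁻⁷ M

CuI(s) ⇌ Cu⁺(aq) + I⁻(aq)
Call the molar solubility s, so that [Cu⁺] = s and [I⁻] = s.
Ksp = [Cu⁺][I⁻] = s · s = s^2
s^2 = 4.7×10⁻¹³
Taking the 2nd root, s = 6.9×10⁻⁷ M.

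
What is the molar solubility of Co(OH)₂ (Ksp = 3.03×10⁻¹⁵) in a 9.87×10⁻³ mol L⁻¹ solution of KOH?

Co(OH)₂(s) ⇌ Co²⁺(aq) + 2 OH⁻(aq)
The solution already contains OH⁻ at 9.87×10⁻³ mol L⁻¹. Let s be the molar solubility of Co(OH)₂.
[OH⁻] ≈ 9.87×10⁻³ mol L⁻¹ (common ion dominates); [Co²⁺] = s.
Ksp = [Co²⁺][OH⁻]^2 = s(9.87×10⁻³)^2
s = 3.03×10⁻¹⁵ / (9.87×10⁻³)^2 = 3.11×10⁻¹¹
s = 3.11×10⁻¹¹ mol L⁻¹

3.11×10⁻¹¹ M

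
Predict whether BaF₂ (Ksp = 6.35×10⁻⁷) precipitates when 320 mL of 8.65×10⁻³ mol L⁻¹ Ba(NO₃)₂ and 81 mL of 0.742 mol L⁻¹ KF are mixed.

Yes

After mixing, V = 320 mL + 81 mL = 401 mL.
[Ba²⁺] = (8.65×10⁻³)(320)/401 = 6.90×10⁻³ mol L⁻¹
[F⁻] = (0.742)(81)/401 = 0.150 mol L⁻¹
Q = [Ba²⁺][F⁻]^2 = 1.55×10⁻⁴
Since Q (1.55×10⁻⁴) exceeds Ksp (6.35×10⁻⁷), BaF₂ will precipitate.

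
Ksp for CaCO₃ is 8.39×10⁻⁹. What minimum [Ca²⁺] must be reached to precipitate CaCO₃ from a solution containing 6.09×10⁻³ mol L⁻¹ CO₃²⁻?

Each salt precipitates once Q = Ksp for that salt.
CaCO₃(s) ⇌ Ca²⁺(aq) + CO₃²⁻(aq)
Ksp = [Ca²⁺][CO₃²⁻] = [Ca²⁺](6.09×10⁻³)
[Ca²⁺] = 8.39×10⁻⁹ / (6.09×10⁻³) = 1.38×10⁻⁶
[Ca²⁺] = 1.38×10⁻⁶ mol L⁻¹

1.38×10⁻⁶ M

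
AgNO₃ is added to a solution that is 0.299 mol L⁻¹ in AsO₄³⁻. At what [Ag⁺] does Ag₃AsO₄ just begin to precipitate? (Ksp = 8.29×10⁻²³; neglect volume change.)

Precipitation begins when Q = Ksp.
Ag₃AsO₄(s) ⇌ 3 Ag⁺(aq) + AsO₄³⁻(aq)
Ksp = [Ag⁺]^3[AsO₄³⁻] = [Ag⁺]^3(0.299)
[Ag⁺]^3 = 8.29×10⁻²³ / (0.299) = 2.77×10⁻²²
[Ag⁺] = 6.52×10⁻⁸ mol L⁻¹

6.52×10⁻⁸ M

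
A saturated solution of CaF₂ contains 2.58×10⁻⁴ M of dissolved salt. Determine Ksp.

CaF₂(s) ⇌ Ca²⁺(aq) + 2 F⁻(aq)
For each mole of CaF₂ that dissolves per liter, [Ca²⁺] = s and [F⁻] = 2s; let s denote this solubility.
Ksp = [Ca²⁺][F⁻]^2 = s · (2s)^2 = 4s^3
Ksp = 4 × (2.58×10⁻⁴)^3 = 6.87×10⁻¹¹

Ksp = 6.87×10⁻¹¹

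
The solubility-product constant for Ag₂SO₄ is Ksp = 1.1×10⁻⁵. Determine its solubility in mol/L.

1.4×10⁻² M

Ag₂SO₄(s) ⇌ 2 Ag⁺(aq) + SO₄²⁻(aq)
With molar solubility s: [Ag⁺] = 2s, [SO₄²⁻] = s.
Ksp = [Ag⁺]^2[SO₄²⁻] = (2s)^2 · s = 4s^3
4s^3 = 1.1×10⁻⁵  ⇒  s^3 = 2.8×10⁻⁶
Taking the 3rd root, s = 1.4×10⁻² M.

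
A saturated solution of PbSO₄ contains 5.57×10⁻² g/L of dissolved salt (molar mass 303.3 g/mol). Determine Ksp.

Convert to molarity: s = 5.57×10⁻² / 303.3 = 1.8365×10⁻⁴ mol/L
PbSO₄(s) ⇌ Pb²⁺(aq) + SO₄²⁻(aq)
Call the molar solubility s, so that [Pb²⁺] = s and [SO₄²⁻] = s.
Ksp = [Pb²⁺][SO₄²⁻] = s · s = s^2
Ksp = (1.8365×10⁻⁴)^2 = 3.37×10⁻⁸

Ksp = 3.37×10⁻⁸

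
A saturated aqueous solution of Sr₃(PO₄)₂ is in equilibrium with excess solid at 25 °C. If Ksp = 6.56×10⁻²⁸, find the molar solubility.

1.43×10⁻⁶ M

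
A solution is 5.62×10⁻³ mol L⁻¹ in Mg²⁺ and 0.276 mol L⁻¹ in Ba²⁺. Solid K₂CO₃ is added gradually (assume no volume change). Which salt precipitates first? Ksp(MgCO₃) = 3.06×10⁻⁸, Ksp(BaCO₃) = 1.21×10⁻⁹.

A salt starts to precipitate once the ion product Q reaches its Ksp.
For MgCO₃: [CO₃²⁻] = (Ksp/[Mg²⁺]) = 5.44×10⁻⁶ mol L⁻¹
For BaCO₃: [CO₃²⁻] = (Ksp/[Ba²⁺]) = 4.38×10⁻⁹ mol L⁻¹
Since BaCO₃ needs less CO₃²⁻ to reach saturation, it precipitates first.

BaCO₃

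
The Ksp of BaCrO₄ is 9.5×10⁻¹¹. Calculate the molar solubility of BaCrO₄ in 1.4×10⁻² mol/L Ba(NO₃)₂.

BaCrO₄(s) ⇌ Ba²⁺(aq) + CrO₄²⁻(aq)
Ba²⁺ is already present at 1.4×10⁻² mol/L. If s mol/L of BaCrO₄ dissolves, [CrO₄²⁻] = s while [Ba²⁺] ≈ 1.4×10⁻² mol/L.
Ksp = [Ba²⁺][CrO₄²⁻] = (1.4×10⁻²)s
s = 9.5×10⁻¹¹ / (1.4×10⁻²) = 6.8×10⁻⁹
s = 6.8×10⁻⁹ mol/L

6.8×10⁻⁹ M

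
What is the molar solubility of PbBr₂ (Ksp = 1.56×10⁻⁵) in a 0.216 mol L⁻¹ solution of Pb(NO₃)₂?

PbBr₂(s) ⇌ Pb²⁺(aq) + 2 Br⁻(aq)
Let s be the solubility of PbBr₂ here. The common ion gives [Pb²⁺] ≈ 0.216 mol L⁻¹, and [Br⁻] = 2s.
Ksp = [Pb²⁺][Br⁻]^2 = (0.216)(2s)^2
(2s)^2 = 1.56×10⁻⁵ / (0.216) = 7.22×10⁻⁵
s = 4.25×10⁻³ mol L⁻¹

4.25×10⁻³ M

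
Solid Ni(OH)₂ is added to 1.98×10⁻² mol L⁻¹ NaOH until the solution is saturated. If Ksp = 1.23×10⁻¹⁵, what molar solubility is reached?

Ni(OH)₂(s) ⇌ Ni²⁺(aq) + 2 OH⁻(aq)
With OH⁻ already at 1.98×10⁻² mol L⁻¹ and s small, take [OH⁻] ≈ 1.98×10⁻² mol L⁻¹ and [Ni²⁺] = s.
Ksp = [Ni²⁺][OH⁻]^2 = s(1.98×10⁻²)^2
s = 1.23×10⁻¹⁵ / (1.98×10⁻²)^2 = 3.14×10⁻¹²
s = 3.14×10⁻¹² mol L⁻¹

3.14×10⁻¹² M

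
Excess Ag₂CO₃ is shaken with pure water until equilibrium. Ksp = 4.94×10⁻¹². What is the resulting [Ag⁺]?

2.15×10⁻⁴ M

Ag₂CO₃(s) ⇌ 2 Ag⁺(aq) + CO₃²⁻(aq)
If s mol/L of Ag₂CO₃ dissolves, [Ag⁺] = 2s and [CO₃²⁻] = s.
Ksp = [Ag⁺]^2[CO₃²⁻] = (2s)^2 · s = 4s^3 = 4.94×10⁻¹²
s = 1.07×10⁻⁴ M
[Ag⁺] = 2s = 2.15×10⁻⁴ M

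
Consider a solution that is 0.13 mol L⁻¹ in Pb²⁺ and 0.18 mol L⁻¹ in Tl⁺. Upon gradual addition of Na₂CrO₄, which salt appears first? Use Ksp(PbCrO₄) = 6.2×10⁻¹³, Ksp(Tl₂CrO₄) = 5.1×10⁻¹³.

The threshold for precipitation is Q = Ksp.
For PbCrO₄: [CrO₄²⁻] = (Ksp/[Pb²⁺]) = 4.8×10⁻¹² mol L⁻¹
For Tl₂CrO₄: [CrO₄²⁻] = (Ksp/[Tl⁺]^2) = 1.6×10⁻¹¹ mol L⁻¹
Since PbCrO₄ needs less CrO₄²⁻ to reach saturation, it precipitates first.

PbCrO₄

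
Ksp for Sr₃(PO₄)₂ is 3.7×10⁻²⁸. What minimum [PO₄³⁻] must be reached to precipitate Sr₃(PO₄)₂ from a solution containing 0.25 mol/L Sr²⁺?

Precipitation of each salt begins when its ion product equals Ksp.
Sr₃(PO₄)₂(s) ⇌ 3 Sr²⁺(aq) + 2 PO₄³⁻(aq)
Ksp = [Sr²⁺]^3[PO₄³⁻]^2 = [PO₄³⁻]^2(0.25)^3
[PO₄³⁻]^2 = 3.7×10⁻²⁸ / (0.25)^3 = 2.4×10⁻²⁶
[PO₄³⁻] = 1.5×10⁻¹³ mol/L

1.5×10⁻¹³ M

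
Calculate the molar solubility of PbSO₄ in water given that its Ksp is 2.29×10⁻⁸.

1.51×10⁻⁴ M

PbSO₄(s) ⇌ Pb²⁺(aq) + SO₄²⁻(aq)
With molar solubility s: [Pb²⁺] = s, [SO₄²⁻] = s.
Ksp = [Pb²⁺][SO₄²⁻] = s · s = s^2
s^2 = 2.29×10⁻⁸
Taking the 2nd root, s = 1.51×10⁻⁴ mol L⁻¹.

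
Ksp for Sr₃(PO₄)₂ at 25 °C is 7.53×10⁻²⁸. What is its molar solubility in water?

1.47×10⁻⁶ M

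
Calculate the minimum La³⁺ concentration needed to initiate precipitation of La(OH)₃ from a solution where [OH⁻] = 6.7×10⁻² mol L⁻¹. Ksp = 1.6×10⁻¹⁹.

A salt starts to precipitate once the ion product Q reaches its Ksp.
La(OH)₃(s) ⇌ La³⁺(aq) + 3 OH⁻(aq)
Ksp = [La³⁺][OH⁻]^3 = [La³⁺](6.7×10⁻²)^3
[La³⁺] = 1.6×10⁻¹⁹ / (6.7×10⁻²)^3 = 5.3×10⁻¹⁶
[La³⁺] = 5.3×10⁻¹⁶ mol L⁻¹

5.3×10⁻¹⁶ M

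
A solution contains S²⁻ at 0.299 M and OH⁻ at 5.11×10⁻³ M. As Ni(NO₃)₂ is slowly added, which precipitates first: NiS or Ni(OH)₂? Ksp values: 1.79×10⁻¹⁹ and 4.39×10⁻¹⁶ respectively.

NiS

Precipitation of each salt begins when its ion product equals Ksp.
For NiS: [Ni²⁺] = (Ksp/[S²⁻]) = 5.99×10⁻¹⁹ M
For Ni(OH)₂: [Ni²⁺] = (Ksp/[OH⁻]^2) = 1.68×10⁻¹¹ M
Since NiS needs less Ni²⁺ to reach saturation, it precipitates first.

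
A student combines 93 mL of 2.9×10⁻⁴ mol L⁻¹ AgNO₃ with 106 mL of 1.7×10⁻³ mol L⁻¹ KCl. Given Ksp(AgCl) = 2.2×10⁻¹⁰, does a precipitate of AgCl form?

After mixing, V = 93 mL + 106 mL = 199 mL.
[Ag⁺] = (2.9×10⁻⁴)(93)/199 = 1.4×10⁻⁴ mol L⁻¹
[Cl⁻] = (1.7×10⁻³)(106)/199 = 9.1×10⁻⁴ mol L⁻¹
Q = [Ag⁺][Cl⁻] = 1.2×10⁻⁷
Because Q > Ksp (1.2×10⁻⁷ vs 2.2×10⁻¹⁰), a precipitate of AgCl forms.

Yes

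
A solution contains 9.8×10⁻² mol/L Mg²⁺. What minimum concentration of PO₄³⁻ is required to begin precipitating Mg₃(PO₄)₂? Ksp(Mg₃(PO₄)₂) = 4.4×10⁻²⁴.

6.8×10⁻¹¹ M

A salt starts to precipitate once the ion product Q reaches its Ksp.
Mg₃(PO₄)₂(s) ⇌ 3 Mg²⁺(aq) + 2 PO₄³⁻(aq)
Ksp = [Mg²⁺]^3[PO₄³⁻]^2 = [PO₄³⁻]^2(9.8×10⁻²)^3
[PO₄³⁻]^2 = 4.4×10⁻²⁴ / (9.8×10⁻²)^3 = 4.7×10⁻²¹
[PO₄³⁻] = 6.8×10⁻¹¹ mol/L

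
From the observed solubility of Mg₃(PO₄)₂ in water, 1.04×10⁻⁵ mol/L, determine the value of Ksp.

Ksp = 1.31×10⁻²³

Mg₃(PO₄)₂(s) ⇌ 3 Mg²⁺(aq) + 2 PO₄³⁻(aq)
If s mol/L of Mg₃(PO₄)₂ dissolves, [Mg²⁺] = 3s and [PO₄³⁻] = 2s.
Ksp = [Mg²⁺]^3[PO₄³⁻]^2 = (3s)^3 · (2s)^2 = 108s^5
Ksp = 108 × (1.04×10⁻⁵)^5 = 1.31×10⁻²³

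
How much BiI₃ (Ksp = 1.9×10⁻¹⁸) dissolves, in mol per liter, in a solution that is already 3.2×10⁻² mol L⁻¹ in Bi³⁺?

BiI₃(s) ⇌ Bi³⁺(aq) + 3 I⁻(aq)
Bi³⁺ is already present at 3.2×10⁻² mol L⁻¹. If s mol/L of BiI₃ dissolves, [I⁻] = 3s while [Bi³⁺] ≈ 3.2×10⁻² mol L⁻¹.
Ksp = [Bi³⁺][I⁻]^3 = (3.2×10⁻²)(3s)^3
(3s)^3 = 1.9×10⁻¹⁸ / (3.2×10⁻²) = 5.9×10⁻¹⁷
s = 1.3×10⁻⁶ mol L⁻¹

1.3×10⁻⁶ M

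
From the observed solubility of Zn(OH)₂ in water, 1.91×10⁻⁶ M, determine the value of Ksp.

Ksp = 2.79×10⁻¹⁷

Zn(OH)₂(s) ⇌ Zn²⁺(aq) + 2 OH⁻(aq)
With molar solubility s: [Zn²⁺] = s, [OH⁻] = 2s.
Ksp = [Zn²⁺][OH⁻]^2 = s · (2s)^2 = 4s^3
Ksp = 4 × (1.91×10⁻⁶)^3 = 2.79×10⁻¹⁷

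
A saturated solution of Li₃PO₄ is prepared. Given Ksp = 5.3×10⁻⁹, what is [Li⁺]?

1.1×10⁻² M

Li₃PO₄(s) ⇌ 3 Li⁺(aq) + PO₄³⁻(aq)
For each mole of Li₃PO₄ that dissolves per liter, [Li⁺] = 3s and [PO₄³⁻] = s; let s denote this solubility.
Ksp = [Li⁺]^3[PO₄³⁻] = (3s)^3 · s = 27s^4 = 5.3×10⁻⁹
s = 3.7×10⁻³ mol/L
[Li⁺] = 3s = 1.1×10⁻² mol/L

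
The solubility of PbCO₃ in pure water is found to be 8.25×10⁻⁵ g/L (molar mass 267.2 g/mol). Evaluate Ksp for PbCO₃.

Molar solubility s = (8.25×10⁻⁵ g/L) / (267.2 g/mol) = 3.0876×10⁻⁷ mol/L
PbCO₃(s) ⇌ Pb²⁺(aq) + CO₃²⁻(aq)
Let s be the molar solubility. Then [Pb²⁺] = s and [CO₃²⁻] = s.
Ksp = [Pb²⁺][CO₃²⁻] = s · s = s^2
Ksp = (3.0876×10⁻⁷)^2 = 9.53×10⁻¹⁴

Ksp = 9.53×10⁻¹⁴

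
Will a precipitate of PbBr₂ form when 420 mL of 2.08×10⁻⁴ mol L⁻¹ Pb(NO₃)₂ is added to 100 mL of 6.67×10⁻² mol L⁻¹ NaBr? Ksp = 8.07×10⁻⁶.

After mixing, V = 420 mL + 100 mL = 520 mL.
[Pb²⁺] = (2.08×10⁻⁴)(420)/520 = 1.68×10⁻⁴ mol L⁻¹
[Br⁻] = (6.67×10⁻²)(100)/520 = 1.28×10⁻² mol L⁻¹
Q = [Pb²⁺][Br⁻]^2 = 2.76×10⁻⁸
Q < Ksp (2.76×10⁻⁸ vs 8.07×10⁻⁶); the solution remains unsaturated and no precipitate forms.

No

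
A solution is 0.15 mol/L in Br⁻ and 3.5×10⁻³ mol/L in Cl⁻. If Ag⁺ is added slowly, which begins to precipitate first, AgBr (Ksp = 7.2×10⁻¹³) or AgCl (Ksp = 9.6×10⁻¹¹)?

AgBr

Each salt precipitates once Q = Ksp for that salt.
For AgBr: [Ag⁺] = (Ksp/[Br⁻]) = 4.8×10⁻¹² mol/L
For AgCl: [Ag⁺] = (Ksp/[Cl⁻]) = 2.7×10⁻⁸ mol/L
Since AgBr needs less Ag⁺ to reach saturation, it precipitates first.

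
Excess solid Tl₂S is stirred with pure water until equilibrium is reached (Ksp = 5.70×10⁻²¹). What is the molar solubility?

1.13×10⁻⁷ M

Tl₂S(s) ⇌ 2 Tl⁺(aq) + S²⁻(aq)
If s mol/L of Tl₂S dissolves, [Tl⁺] = 2s and [S²⁻] = s.
Ksp = [Tl⁺]^2[S²⁻] = (2s)^2 · s = 4s^3
4s^3 = 5.70×10⁻²¹  ⇒  s^3 = 1.43×10⁻²¹
s = 1.13×10⁻⁷ mol L⁻¹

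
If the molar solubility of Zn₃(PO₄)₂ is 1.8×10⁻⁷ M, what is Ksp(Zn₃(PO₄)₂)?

Zn₃(PO₄)₂(s) ⇌ 3 Zn²⁺(aq) + 2 PO₄³⁻(aq)
If s mol/L of Zn₃(PO₄)₂ dissolves, [Zn²⁺] = 3s and [PO₄³⁻] = 2s.
Ksp = [Zn²⁺]^3[PO₄³⁻]^2 = (3s)^3 · (2s)^2 = 108s^5
Ksp = 108 × (1.8×10⁻⁷)^5 = 2.0×10⁻³²

Ksp = 2.0×10⁻³²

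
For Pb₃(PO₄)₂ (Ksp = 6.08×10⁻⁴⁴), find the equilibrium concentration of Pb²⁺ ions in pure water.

2.67×10⁻⁹ M

Pb₃(PO₄)₂(s) ⇌ 3 Pb²⁺(aq) + 2 PO₄³⁻(aq)
If s mol/L of Pb₃(PO₄)₂ dissolves, [Pb²⁺] = 3s and [PO₄³⁻] = 2s.
Ksp = [Pb²⁺]^3[PO₄³⁻]^2 = (3s)^3 · (2s)^2 = 108s^5 = 6.08×10⁻⁴⁴
s = 8.91×10⁻¹⁰ mol/L
[Pb²⁺] = 3s = 2.67×10⁻⁹ mol/L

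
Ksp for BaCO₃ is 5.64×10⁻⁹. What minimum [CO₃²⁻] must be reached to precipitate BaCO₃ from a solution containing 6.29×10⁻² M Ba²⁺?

8.97×10⁻⁸ M

A salt starts to precipitate once the ion product Q reaches its Ksp.
BaCO₃(s) ⇌ Ba²⁺(aq) + CO₃²⁻(aq)
Ksp = [Ba²⁺][CO₃²⁻] = [CO₃²⁻](6.29×10⁻²)
[CO₃²⁻] = 5.64×10⁻⁹ / (6.29×10⁻²) = 8.97×10⁻⁸
[CO₃²⁻] = 8.97×10⁻⁸ M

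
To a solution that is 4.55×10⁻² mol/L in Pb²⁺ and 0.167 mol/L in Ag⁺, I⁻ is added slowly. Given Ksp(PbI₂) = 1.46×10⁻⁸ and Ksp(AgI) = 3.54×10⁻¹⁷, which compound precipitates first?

Each salt precipitates once Q = Ksp for that salt.
For PbI₂: [I⁻] = (Ksp/[Pb²⁺])^(1/2) = 5.66×10⁻⁴ mol/L
For AgI: [I⁻] = (Ksp/[Ag⁺]) = 2.12×10⁻¹⁶ mol/L
The smaller threshold [I⁻] is reached first, so AgI precipitates first.

AgI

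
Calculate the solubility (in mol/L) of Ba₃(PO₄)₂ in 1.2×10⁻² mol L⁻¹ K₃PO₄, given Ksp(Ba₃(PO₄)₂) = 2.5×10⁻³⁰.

8.6×10⁻¹⁰ M

Ba₃(PO₄)₂(s) ⇌ 3 Ba²⁺(aq) + 2 PO₄³⁻(aq)
PO₄³⁻ is already present at 1.2×10⁻² mol L⁻¹. If s mol/L of Ba₃(PO₄)₂ dissolves, [Ba²⁺] = 3s while [PO₄³⁻] ≈ 1.2×10⁻² mol L⁻¹.
Ksp = [Ba²⁺]^3[PO₄³⁻]^2 = (3s)^3(1.2×10⁻²)^2
(3s)^3 = 2.5×10⁻³⁰ / (1.2×10⁻²)^2 = 1.7×10⁻²⁶
s = 8.6×10⁻¹⁰ mol L⁻¹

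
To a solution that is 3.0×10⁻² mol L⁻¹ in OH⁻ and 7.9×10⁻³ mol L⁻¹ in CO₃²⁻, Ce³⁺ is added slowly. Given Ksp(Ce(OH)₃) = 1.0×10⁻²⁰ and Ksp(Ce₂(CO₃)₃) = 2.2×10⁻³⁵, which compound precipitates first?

Ce(OH)₃

Each salt precipitates once Q = Ksp for that salt.
For Ce(OH)₃: [Ce³⁺] = (Ksp/[OH⁻]^3) = 3.7×10⁻¹⁶ mol L⁻¹
For Ce₂(CO₃)₃: [Ce³⁺] = (Ksp/[CO₃²⁻]^3)^(1/2) = 6.7×10⁻¹⁵ mol L⁻¹
Since Ce(OH)₃ needs less Ce³⁺ to reach saturation, it precipitates first.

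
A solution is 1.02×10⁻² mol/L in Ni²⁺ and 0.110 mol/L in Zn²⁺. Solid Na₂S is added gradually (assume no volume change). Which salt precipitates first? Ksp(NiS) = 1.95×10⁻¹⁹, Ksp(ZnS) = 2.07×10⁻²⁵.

The threshold for precipitation is Q = Ksp.
For NiS: [S²⁻] = (Ksp/[Ni²⁺]) = 1.91×10⁻¹⁷ mol/L
For ZnS: [S²⁻] = (Ksp/[Zn²⁺]) = 1.88×10⁻²⁴ mol/L
ZnS requires the lower [S²⁻], so it precipitates first.

ZnS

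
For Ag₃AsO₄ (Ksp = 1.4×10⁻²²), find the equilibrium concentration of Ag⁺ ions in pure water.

Ag₃AsO₄(s) ⇌ 3 Ag⁺(aq) + AsO₄³⁻(aq)
If s mol/L of Ag₃AsO₄ dissolves, [Ag⁺] = 3s and [AsO₄³⁻] = s.
Ksp = [Ag⁺]^3[AsO₄³⁻] = (3s)^3 · s = 27s^4 = 1.4×10⁻²²
s = 1.5×10⁻⁶ M
[Ag⁺] = 3s = 4.5×10⁻⁶ M

4.5×10⁻⁶ M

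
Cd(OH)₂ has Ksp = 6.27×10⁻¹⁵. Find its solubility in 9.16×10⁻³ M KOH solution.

Cd(OH)₂(s) ⇌ Cd²⁺(aq) + 2 OH⁻(aq)
The solution already contains OH⁻ at 9.16×10⁻³ M. Let s be the molar solubility of Cd(OH)₂.
[OH⁻] ≈ 9.16×10⁻³ M (common ion dominates); [Cd²⁺] = s.
Ksp = [Cd²⁺][OH⁻]^2 = s(9.16×10⁻³)^2
s = 6.27×10⁻¹⁵ / (9.16×10⁻³)^2 = 7.47×10⁻¹¹
s = 7.47×10⁻¹¹ M

7.47×10⁻¹¹ M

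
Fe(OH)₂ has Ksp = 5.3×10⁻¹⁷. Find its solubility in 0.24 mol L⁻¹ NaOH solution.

9.2×10⁻¹⁶ M

Fe(OH)₂(s) ⇌ Fe²⁺(aq) + 2 OH⁻(aq)
OH⁻ is already present at 0.24 mol L⁻¹. If s mol/L of Fe(OH)₂ dissolves, [Fe²⁺] = s while [OH⁻] ≈ 0.24 mol L⁻¹.
Ksp = [Fe²⁺][OH⁻]^2 = s(0.24)^2
s = 5.3×10⁻¹⁷ / (0.24)^2 = 9.2×10⁻¹⁶
s = 9.2×10⁻¹⁶ mol L⁻¹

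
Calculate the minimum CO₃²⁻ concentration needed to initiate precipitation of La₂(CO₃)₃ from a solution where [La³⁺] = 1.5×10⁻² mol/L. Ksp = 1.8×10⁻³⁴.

9.3×10⁻¹¹ M

The threshold for precipitation is Q = Ksp.
La₂(CO₃)₃(s) ⇌ 2 La³⁺(aq) + 3 CO₃²⁻(aq)
Ksp = [La³⁺]^2[CO₃²⁻]^3 = [CO₃²⁻]^3(1.5×10⁻²)^2
[CO₃²⁻]^3 = 1.8×10⁻³⁴ / (1.5×10⁻²)^2 = 8.0×10⁻³¹
[CO₃²⁻] = 9.3×10⁻¹¹ mol/L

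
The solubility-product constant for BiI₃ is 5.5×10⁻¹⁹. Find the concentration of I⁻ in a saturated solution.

BiI₃(s) ⇌ Bi³⁺(aq) + 3 I⁻(aq)
If s mol/L of BiI₃ dissolves, [Bi³⁺] = s and [I⁻] = 3s.
Ksp = [Bi³⁺][I⁻]^3 = s · (3s)^3 = 27s^4 = 5.5×10⁻¹⁹
s = 1.2×10⁻⁵ mol L⁻¹
[I⁻] = 3s = 3.6×10⁻⁵ mol L⁻¹

3.6×10⁻⁵ M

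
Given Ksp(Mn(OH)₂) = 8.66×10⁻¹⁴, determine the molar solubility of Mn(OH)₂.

Mn(OH)₂(s) ⇌ Mn²⁺(aq) + 2 OH⁻(aq)
If s mol/L of Mn(OH)₂ dissolves, [Mn²⁺] = s and [OH⁻] = 2s.
Ksp = [Mn²⁺][OH⁻]^2 = s · (2s)^2 = 4s^3
4s^3 = 8.66×10⁻¹⁴  ⇒  s^3 = 2.17×10⁻¹⁴
s = 2.79×10⁻⁵ mol/L

2.79×10⁻⁵ M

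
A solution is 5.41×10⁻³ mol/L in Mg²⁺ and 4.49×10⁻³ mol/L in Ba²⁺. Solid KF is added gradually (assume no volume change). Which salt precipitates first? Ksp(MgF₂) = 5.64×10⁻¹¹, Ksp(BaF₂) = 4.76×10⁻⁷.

MgF₂

A salt starts to precipitate once the ion product Q reaches its Ksp.
For MgF₂: [F⁻] = (Ksp/[Mg²⁺])^(1/2) = 1.02×10⁻⁴ mol/L
For BaF₂: [F⁻] = (Ksp/[Ba²⁺])^(1/2) = 1.03×10⁻² mol/L
MgF₂ requires the lower [F⁻], so it precipitates first.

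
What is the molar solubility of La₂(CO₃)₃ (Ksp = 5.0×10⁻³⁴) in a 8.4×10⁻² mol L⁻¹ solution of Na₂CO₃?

La₂(CO₃)₃(s) ⇌ 2 La³⁺(aq) + 3 CO₃²⁻(aq)
CO₃²⁻ is already present at 8.4×10⁻² mol L⁻¹. If s mol/L of La₂(CO₃)₃ dissolves, [La³⁺] = 2s while [CO₃²⁻] ≈ 8.4×10⁻² mol L⁻¹.
Ksp = [La³⁺]^2[CO₃²⁻]^3 = (2s)^2(8.4×10⁻²)^3
(2s)^2 = 5.0×10⁻³⁴ / (8.4×10⁻²)^3 = 8.4×10⁻³¹
s = 4.6×10⁻¹⁶ mol L⁻¹

4.6×10⁻¹⁶ M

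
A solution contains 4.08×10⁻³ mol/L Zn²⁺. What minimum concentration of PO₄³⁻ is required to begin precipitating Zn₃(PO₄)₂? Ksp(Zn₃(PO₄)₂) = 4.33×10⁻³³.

A salt starts to precipitate once the ion product Q reaches its Ksp.
Zn₃(PO₄)₂(s) ⇌ 3 Zn²⁺(aq) + 2 PO₄³⁻(aq)
Ksp = [Zn²⁺]^3[PO₄³⁻]^2 = [PO₄³⁻]^2(4.08×10⁻³)^3
[PO₄³⁻]^2 = 4.33×10⁻³³ / (4.08×10⁻³)^3 = 6.38×10⁻²⁶
[PO₄³⁻] = 2.52×10⁻¹³ mol/L

2.52×10⁻¹³ M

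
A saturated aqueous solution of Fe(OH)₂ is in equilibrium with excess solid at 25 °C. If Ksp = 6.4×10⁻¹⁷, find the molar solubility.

2.5×10⁻⁶ M

Fe(OH)₂(s) ⇌ Fe²⁺(aq) + 2 OH⁻(aq)
Let s be the molar solubility. Then [Fe²⁺] = s and [OH⁻] = 2s.
Ksp = [Fe²⁺][OH⁻]^2 = s · (2s)^2 = 4s^3
4s^3 = 6.4×10⁻¹⁷  ⇒  s^3 = 1.6×10⁻¹⁷
s = (1.6×10⁻¹⁷)^(1/3) = 2.5×10⁻⁶ mol/L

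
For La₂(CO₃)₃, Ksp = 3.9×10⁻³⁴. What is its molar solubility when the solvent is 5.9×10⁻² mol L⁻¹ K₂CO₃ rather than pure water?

6.9×10⁻¹⁶ M

La₂(CO₃)₃(s) ⇌ 2 La³⁺(aq) + 3 CO₃²⁻(aq)
CO₃²⁻ is already present at 5.9×10⁻² mol L⁻¹. If s mol/L of La₂(CO₃)₃ dissolves, [La³⁺] = 2s while [CO₃²⁻] ≈ 5.9×10⁻² mol L⁻¹.
Ksp = [La³⁺]^2[CO₃²⁻]^3 = (2s)^2(5.9×10⁻²)^3
(2s)^2 = 3.9×10⁻³⁴ / (5.9×10⁻²)^3 = 1.9×10⁻³⁰
s = 6.9×10⁻¹⁶ mol L⁻¹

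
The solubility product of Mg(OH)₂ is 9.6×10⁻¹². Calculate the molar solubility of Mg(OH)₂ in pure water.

Mg(OH)₂(s) ⇌ Mg²⁺(aq) + 2 OH⁻(aq)
With molar solubility s: [Mg²⁺] = s, [OH⁻] = 2s.
Ksp = [Mg²⁺][OH⁻]^2 = s · (2s)^2 = 4s^3
4s^3 = 9.6×10⁻¹²  ⇒  s^3 = 2.4×10⁻¹²
s = 1.3×10⁻⁴ M

1.3×10⁻⁴ M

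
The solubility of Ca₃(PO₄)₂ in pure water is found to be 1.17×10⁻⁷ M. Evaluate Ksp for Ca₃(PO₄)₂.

Ksp = 2.37×10⁻³³

Ca₃(PO₄)₂(s) ⇌ 3 Ca²⁺(aq) + 2 PO₄³⁻(aq)
Call the molar solubility s, so that [Ca²⁺] = 3s and [PO₄³⁻] = 2s.
Ksp = [Ca²⁺]^3[PO₄³⁻]^2 = (3s)^3 · (2s)^2 = 108s^5
Ksp = 108 × (1.17×10⁻⁷)^5 = 2.37×10⁻³³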